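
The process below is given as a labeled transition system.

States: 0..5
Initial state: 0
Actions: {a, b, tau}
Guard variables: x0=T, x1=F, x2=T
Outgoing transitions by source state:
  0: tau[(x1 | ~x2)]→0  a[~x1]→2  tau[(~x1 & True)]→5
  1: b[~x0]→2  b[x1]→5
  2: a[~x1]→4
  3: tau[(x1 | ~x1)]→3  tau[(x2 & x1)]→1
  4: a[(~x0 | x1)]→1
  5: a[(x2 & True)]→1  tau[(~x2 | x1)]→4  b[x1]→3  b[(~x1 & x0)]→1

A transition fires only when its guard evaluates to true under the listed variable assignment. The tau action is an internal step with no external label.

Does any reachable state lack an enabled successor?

R = {0,1,2,4,5}
  0: a→2  tau→5  [2 exit(s)]
  1: ∅  [STUCK]
  2: a→4  [1 exit(s)]
  4: ∅  [STUCK]
  5: a→1  b→1  [2 exit(s)]
Path to 1: tau·a

Answer: DEADLOCK at state 1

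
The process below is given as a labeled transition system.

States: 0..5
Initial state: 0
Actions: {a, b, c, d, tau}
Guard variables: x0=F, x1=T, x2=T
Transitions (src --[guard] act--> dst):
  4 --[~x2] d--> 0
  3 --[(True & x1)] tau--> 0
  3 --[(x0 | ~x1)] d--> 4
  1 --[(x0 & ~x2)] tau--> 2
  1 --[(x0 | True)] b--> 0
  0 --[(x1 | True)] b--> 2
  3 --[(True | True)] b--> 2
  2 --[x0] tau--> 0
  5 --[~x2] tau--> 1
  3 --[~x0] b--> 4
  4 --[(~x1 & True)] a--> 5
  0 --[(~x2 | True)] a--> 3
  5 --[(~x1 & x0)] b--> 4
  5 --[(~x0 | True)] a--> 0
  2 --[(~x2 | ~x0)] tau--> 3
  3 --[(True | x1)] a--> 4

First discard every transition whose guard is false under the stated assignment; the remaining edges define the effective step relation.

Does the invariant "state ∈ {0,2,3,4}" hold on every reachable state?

Allowed set {0,2,3,4}
R = {0,2,3,4}
  0: safe
  2: safe
  3: safe
  4: safe

Answer: INVARIANT HOLDS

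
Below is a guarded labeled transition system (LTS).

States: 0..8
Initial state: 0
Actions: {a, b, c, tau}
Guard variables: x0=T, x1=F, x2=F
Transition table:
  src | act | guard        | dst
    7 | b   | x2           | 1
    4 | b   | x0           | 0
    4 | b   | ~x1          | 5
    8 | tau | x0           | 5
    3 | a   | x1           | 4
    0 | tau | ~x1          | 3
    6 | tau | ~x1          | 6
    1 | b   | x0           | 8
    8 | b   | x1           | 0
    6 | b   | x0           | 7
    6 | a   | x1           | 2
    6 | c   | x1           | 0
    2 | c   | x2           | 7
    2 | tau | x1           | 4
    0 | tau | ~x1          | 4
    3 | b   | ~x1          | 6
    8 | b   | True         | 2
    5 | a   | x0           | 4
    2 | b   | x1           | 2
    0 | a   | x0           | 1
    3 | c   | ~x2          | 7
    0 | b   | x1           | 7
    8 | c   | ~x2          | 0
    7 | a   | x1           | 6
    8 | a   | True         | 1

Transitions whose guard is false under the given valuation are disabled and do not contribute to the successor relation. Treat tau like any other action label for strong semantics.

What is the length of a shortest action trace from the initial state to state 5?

BFS to 5:
  Layer 0: {0}
  Layer 1: {1,3,4}
  Layer 2: {5,6,7,8}
first hit 5 at d=2 via tau·b

Answer: 2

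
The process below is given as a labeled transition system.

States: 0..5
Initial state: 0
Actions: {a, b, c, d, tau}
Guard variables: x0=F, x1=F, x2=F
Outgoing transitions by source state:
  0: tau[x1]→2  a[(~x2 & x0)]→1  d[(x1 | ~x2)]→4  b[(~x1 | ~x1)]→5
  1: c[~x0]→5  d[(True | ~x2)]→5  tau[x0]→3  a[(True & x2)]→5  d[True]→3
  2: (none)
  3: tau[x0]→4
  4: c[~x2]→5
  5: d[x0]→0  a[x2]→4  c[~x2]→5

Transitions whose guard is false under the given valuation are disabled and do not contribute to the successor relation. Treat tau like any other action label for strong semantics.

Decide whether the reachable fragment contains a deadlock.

Reach set: {0,4,5}
  0: b→5  d→4  [2 out]
  4: c→5  [1 out]
  5: c→5  [1 out]

Answer: DEADLOCK-FREE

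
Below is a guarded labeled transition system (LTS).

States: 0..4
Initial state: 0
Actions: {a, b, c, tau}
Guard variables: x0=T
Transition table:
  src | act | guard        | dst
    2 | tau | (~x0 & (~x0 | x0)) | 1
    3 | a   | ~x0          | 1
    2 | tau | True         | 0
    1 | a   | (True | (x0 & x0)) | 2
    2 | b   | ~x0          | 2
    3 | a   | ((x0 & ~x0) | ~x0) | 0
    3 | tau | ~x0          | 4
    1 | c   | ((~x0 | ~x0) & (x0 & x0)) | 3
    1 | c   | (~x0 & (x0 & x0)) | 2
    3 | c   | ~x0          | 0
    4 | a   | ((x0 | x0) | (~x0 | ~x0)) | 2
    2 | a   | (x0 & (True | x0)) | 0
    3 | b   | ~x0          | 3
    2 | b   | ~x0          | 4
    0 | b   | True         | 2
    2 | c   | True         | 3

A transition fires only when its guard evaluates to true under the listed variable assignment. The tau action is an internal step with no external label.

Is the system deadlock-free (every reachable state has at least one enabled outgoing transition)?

Answer: DEADLOCK at state 3

Working:
R = {0,2,3}
  0: b→2  [1 out]
  2: a→0  c→3  tau→0  [3 out]
  3: ∅  [STUCK]
trace reaching 3: b·c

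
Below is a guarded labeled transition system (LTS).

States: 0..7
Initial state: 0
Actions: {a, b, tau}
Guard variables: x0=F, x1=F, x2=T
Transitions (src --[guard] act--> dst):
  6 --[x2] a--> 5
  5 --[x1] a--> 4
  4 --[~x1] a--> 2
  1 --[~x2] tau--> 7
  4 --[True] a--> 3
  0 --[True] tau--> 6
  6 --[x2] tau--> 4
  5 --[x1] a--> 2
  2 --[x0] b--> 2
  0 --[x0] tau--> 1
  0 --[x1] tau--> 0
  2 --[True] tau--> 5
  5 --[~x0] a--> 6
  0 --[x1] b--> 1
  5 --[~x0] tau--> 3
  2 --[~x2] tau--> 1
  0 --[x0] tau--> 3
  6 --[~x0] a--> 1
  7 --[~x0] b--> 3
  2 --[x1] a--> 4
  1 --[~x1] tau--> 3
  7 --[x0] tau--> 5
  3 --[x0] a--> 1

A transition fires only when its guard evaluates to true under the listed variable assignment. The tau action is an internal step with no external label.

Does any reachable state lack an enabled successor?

Answer: DEADLOCK at state 3

Working:
Reach set: {0,1,2,3,4,5,6}
  0: tau→6  [1 exit(s)]
  1: tau→3  [1 exit(s)]
  2: tau→5  [1 exit(s)]
  3: ∅  [no exit]
  4: a→2  a→3  [2 exit(s)]
  5: a→6  tau→3  [2 exit(s)]
  6: a→1  a→5  tau→4  [3 exit(s)]
witness 3: tau·a·tau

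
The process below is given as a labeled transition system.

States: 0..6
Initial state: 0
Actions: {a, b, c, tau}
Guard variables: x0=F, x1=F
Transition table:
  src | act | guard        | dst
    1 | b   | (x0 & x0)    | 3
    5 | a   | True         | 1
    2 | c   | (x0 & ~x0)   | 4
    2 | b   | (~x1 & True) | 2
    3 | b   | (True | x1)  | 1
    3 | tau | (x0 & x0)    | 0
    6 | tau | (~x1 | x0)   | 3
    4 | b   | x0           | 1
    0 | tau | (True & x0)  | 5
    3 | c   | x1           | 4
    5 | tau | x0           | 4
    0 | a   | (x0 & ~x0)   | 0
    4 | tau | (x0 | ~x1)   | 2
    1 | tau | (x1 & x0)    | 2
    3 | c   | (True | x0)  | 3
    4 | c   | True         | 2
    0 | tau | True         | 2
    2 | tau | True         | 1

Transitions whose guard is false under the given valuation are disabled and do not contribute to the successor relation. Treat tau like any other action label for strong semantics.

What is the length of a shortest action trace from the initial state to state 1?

Answer: 2

Analysis:
Layered search for 1:
  L0 = {0}
  L1 = {2}
  L2 = {1}
first hit 1 at d=2 via tau·tau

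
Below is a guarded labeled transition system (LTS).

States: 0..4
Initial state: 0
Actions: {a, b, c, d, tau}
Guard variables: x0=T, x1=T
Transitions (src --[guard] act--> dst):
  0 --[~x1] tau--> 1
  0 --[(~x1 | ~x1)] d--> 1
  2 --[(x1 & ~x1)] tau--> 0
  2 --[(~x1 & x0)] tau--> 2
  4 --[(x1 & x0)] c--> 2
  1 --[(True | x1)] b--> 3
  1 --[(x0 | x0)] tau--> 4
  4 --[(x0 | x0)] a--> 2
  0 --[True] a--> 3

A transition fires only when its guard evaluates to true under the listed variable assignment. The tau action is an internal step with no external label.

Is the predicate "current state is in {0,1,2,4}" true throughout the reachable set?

Inv-set: {0,1,2,4}
Reachable = {0,3}
  0: safe
  3: VIOLATES
witness against invariant: a → 3

Answer: INVARIANT VIOLATED at state 3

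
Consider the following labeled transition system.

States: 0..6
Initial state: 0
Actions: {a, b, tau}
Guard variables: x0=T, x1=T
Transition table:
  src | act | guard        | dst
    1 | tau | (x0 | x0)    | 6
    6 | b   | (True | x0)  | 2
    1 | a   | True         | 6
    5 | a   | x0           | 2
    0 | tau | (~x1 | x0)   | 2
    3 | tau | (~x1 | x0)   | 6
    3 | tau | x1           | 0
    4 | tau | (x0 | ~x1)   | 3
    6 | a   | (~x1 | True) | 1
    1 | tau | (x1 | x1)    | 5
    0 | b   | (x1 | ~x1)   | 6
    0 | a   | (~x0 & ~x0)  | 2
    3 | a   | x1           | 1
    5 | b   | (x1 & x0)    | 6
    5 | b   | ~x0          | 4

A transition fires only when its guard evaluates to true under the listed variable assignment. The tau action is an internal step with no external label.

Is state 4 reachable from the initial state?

Answer: UNREACHABLE

Analysis:
Guard filter leaves 13 enabled edge(s).
depth 0: {0}
depth 1: {2,6}  total {0,2,6}
depth 2: {1}  total {0,1,2,6}
depth 3: {5}  total {0,1,2,5,6}
Reachable = {0,1,2,5,6}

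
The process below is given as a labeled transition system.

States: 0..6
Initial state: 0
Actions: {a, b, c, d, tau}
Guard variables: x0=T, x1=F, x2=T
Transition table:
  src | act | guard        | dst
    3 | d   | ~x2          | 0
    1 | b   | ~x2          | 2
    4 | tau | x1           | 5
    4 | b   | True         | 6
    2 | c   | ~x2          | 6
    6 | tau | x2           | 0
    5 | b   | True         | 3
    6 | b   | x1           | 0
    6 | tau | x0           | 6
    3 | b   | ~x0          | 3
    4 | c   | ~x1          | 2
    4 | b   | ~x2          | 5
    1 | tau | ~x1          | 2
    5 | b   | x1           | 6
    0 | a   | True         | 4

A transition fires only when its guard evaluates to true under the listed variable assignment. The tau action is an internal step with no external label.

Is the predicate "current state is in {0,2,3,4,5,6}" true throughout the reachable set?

Answer: INVARIANT HOLDS

Analysis:
Allowed set {0,2,3,4,5,6}
Reachable = {0,2,4,6}
  0: ✓
  2: ✓
  4: ✓
  6: ✓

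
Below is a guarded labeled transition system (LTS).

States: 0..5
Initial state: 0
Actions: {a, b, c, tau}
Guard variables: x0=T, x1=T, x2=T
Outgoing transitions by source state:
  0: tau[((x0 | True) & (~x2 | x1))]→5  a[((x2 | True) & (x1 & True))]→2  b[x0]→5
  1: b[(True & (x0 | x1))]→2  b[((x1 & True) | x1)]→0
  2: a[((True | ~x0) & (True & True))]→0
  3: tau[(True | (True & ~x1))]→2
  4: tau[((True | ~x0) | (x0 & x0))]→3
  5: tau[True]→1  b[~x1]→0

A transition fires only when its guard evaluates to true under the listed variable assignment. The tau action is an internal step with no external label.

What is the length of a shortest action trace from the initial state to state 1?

Answer: 2

Analysis:
Breadth-first toward 1:
  Layer 0: {0}
  Layer 1: {2,5}
  Layer 2: {1}
1 enters at depth 2; path b·tau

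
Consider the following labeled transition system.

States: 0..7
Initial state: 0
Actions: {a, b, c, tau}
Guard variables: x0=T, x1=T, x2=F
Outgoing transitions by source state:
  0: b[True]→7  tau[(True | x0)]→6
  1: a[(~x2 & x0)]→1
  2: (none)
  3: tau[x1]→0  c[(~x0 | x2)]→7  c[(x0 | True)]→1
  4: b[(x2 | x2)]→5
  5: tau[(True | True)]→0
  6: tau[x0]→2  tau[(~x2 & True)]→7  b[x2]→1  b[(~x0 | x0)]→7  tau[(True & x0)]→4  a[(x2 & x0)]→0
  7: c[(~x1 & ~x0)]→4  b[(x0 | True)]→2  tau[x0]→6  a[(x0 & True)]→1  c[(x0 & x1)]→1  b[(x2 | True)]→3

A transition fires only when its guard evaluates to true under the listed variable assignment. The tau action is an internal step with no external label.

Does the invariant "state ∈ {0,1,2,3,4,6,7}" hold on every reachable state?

Answer: INVARIANT HOLDS

Analysis:
Safe = {0,1,2,3,4,6,7}
R = {0,1,2,3,4,6,7}
  0: ✓
  1: ✓
  2: ✓
  3: ✓
  4: ✓
  6: ✓
  7: ✓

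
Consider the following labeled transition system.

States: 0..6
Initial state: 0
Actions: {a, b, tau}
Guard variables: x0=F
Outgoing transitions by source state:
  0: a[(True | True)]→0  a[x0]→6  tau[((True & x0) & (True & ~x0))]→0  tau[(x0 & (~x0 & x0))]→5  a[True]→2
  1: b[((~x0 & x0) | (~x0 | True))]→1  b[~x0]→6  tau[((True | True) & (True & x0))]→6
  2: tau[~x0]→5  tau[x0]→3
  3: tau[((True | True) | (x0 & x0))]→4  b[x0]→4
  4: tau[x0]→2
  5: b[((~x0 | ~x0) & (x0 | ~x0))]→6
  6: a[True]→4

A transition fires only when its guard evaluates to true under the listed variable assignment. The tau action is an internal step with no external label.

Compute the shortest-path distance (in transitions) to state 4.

Layered search for 4:
  Layer 0: {0}
  Layer 1: {2}
  Layer 2: {5}
  Layer 3: {6}
  Layer 4: {4}
4 enters at depth 4; path a·tau·b·a

Answer: 4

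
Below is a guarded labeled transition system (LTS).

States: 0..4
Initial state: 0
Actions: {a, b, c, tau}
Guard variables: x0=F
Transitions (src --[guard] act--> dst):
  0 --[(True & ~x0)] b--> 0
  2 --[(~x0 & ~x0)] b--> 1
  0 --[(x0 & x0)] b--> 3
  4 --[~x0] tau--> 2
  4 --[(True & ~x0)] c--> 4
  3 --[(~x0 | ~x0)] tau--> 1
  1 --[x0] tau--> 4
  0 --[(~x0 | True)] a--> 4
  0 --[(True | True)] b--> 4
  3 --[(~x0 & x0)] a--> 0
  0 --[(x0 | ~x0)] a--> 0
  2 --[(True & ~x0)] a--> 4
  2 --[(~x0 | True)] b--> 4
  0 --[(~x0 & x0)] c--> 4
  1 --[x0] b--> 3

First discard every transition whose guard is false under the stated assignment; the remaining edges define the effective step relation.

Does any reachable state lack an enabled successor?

Answer: DEADLOCK at state 1

Analysis:
Reach set: {0,1,2,4}
  0: a→0  a→4  b→0  b→4  [4 out]
  1: ∅  [no exit]
  2: a→4  b→1  b→4  [3 out]
  4: c→4  tau→2  [2 out]
Path to 1: b·tau·b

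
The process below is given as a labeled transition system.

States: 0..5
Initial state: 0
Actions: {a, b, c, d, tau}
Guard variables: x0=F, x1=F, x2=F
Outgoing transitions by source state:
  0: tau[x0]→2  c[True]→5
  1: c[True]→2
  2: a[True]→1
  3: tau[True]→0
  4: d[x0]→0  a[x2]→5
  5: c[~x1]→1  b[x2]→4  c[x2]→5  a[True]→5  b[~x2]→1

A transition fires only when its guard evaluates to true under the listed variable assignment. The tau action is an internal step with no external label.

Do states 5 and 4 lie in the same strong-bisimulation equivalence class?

Compute ~ classes (split until stable):
  π0 = {{0,1,2,3,4,5}}
  π1 = {{0,1},{2},{3},{4},{5}}
  π2 = {{0},{1},{2},{3},{4},{5}}
Fixed point at round 3; 6 class(es).
[5]={5}  [4]={4}

Answer: NOT BISIMILAR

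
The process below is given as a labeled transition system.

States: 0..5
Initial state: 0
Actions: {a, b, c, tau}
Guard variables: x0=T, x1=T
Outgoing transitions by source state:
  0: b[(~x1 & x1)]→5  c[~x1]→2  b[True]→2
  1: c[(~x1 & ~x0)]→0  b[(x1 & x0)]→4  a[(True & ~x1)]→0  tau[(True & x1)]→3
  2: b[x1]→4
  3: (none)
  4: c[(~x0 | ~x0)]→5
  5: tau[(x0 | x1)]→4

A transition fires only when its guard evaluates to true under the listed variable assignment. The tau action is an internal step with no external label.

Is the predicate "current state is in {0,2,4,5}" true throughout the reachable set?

Answer: INVARIANT HOLDS

Analysis:
Inv-set: {0,2,4,5}
Reach set: {0,2,4}
  0: safe
  2: safe
  4: safe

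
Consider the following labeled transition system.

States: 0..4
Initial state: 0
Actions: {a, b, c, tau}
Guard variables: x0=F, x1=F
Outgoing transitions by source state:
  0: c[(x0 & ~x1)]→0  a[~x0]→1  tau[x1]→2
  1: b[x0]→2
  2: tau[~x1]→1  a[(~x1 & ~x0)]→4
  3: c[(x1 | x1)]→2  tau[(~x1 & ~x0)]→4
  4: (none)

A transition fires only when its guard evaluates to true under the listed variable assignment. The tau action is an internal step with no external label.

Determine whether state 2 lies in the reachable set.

After dropping false guards: 4 live edges.
Layer 0: {0}
Layer 1: {1}  total {0,1}
Reach set: {0,1}

Answer: UNREACHABLE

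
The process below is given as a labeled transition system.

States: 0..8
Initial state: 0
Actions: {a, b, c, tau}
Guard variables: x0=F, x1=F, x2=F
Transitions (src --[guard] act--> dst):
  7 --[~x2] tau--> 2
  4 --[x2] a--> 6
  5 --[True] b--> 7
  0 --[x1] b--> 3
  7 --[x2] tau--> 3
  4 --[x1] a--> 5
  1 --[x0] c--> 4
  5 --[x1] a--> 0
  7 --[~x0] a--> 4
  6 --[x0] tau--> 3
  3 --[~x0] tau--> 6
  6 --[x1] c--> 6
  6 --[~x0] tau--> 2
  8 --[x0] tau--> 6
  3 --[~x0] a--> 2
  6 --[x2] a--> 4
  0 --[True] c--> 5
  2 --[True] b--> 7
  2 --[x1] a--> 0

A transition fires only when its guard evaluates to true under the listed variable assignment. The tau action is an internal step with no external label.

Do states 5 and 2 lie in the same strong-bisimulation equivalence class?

Refine partition for ~:
  P[0] = {{0,1,2,3,4,5,6,7,8}}
  P[1] = {{0},{1,4,8},{2,5},{3,7},{6}}
  P[2] = {{0},{1,4,8},{2,5},{3},{6},{7}}
6 equivalence class(es) (converged in 3)
5∈{2,5}, 2∈{2,5}

Answer: BISIMILAR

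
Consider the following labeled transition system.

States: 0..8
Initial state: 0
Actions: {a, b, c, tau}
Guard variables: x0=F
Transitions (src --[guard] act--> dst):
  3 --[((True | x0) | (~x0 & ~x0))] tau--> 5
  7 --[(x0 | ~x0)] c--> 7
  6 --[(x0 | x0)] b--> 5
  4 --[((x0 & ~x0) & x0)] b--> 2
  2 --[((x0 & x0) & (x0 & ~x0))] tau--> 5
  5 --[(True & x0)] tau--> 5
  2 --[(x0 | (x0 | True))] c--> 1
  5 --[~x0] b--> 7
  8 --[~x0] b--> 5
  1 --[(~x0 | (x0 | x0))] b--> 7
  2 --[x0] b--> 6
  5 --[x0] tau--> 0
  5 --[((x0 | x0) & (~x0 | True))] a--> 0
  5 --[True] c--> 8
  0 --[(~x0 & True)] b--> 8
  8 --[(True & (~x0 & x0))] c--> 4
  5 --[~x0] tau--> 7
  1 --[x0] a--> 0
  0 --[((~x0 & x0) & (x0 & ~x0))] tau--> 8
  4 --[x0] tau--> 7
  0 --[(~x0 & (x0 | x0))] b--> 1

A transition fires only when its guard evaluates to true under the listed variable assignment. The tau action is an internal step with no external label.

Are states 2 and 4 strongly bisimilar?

Bisimulation quotient by refinement:
  P[0] = {{0,1,2,3,4,5,6,7,8}}
  P[1] = {{0,1,8},{2,7},{3},{4,6},{5}}
  P[2] = {{0},{1},{2},{3},{4,6},{5},{7},{8}}
8 equivalence class(es) (converged in 3)
class of 2: {2}; class of 4: {4,6}

Answer: NOT BISIMILAR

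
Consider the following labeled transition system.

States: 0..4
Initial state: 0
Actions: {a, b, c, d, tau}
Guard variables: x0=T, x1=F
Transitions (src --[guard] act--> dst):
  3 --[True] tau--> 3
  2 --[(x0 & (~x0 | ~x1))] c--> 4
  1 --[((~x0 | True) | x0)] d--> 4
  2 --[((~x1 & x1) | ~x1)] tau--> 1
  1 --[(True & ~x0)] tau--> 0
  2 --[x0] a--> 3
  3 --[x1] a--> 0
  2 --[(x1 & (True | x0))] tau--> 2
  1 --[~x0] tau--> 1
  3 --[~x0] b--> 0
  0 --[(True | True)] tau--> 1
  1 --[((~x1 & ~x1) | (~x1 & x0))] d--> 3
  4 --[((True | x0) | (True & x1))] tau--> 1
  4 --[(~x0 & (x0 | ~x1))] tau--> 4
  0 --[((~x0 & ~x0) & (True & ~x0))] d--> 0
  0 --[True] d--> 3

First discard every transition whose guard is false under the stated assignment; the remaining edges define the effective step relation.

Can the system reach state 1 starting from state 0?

Answer: REACHABLE

Analysis:
Guard filter leaves 9 enabled edge(s).
depth 0: {0}
depth 1: {1,3}  total {0,1,3}
depth 2: {4}  total {0,1,3,4}
Reachable = {0,1,3,4}
witness 1: tau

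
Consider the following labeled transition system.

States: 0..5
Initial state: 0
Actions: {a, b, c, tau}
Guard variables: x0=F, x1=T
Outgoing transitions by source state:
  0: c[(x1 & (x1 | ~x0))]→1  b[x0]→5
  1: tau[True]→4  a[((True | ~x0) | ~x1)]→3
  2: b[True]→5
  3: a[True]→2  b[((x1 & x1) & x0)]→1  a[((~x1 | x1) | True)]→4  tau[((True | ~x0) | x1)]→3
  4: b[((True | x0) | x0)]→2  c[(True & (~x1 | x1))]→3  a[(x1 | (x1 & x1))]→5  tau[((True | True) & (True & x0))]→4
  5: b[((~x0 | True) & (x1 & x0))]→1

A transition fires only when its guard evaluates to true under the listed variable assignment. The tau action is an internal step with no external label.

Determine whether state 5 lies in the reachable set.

Answer: REACHABLE

Trace:
After dropping false guards: 10 live edges.
L0 = {0}
L1 = {1}  total {0,1}
L2 = {3,4}  total {0,1,3,4}
L3 = {2,5}  total {0,1,2,3,4,5}
R = {0,1,2,3,4,5}
Path to 5: c·tau·a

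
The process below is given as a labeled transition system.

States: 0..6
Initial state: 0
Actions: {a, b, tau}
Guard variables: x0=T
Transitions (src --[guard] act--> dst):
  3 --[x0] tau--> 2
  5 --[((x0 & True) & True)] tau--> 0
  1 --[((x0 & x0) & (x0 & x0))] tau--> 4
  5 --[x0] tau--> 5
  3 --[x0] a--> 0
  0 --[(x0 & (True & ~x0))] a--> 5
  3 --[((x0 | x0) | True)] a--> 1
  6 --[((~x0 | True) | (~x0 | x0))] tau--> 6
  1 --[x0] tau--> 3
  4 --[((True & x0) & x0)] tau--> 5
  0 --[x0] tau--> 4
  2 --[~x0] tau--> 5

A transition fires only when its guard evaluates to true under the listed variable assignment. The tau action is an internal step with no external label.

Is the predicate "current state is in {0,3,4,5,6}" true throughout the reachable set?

Safe = {0,3,4,5,6}
Reach set: {0,4,5}
  0: ✓
  4: ✓
  5: ✓

Answer: INVARIANT HOLDS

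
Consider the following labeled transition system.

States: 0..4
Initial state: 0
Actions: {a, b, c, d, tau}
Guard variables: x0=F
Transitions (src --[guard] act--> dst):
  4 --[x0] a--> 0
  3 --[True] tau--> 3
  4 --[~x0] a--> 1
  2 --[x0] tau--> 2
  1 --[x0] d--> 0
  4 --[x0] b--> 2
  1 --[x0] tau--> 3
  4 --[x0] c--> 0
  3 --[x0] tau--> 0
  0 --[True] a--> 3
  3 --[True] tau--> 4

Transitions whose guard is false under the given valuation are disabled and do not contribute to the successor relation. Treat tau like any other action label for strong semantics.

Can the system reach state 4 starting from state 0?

Answer: REACHABLE

Trace:
4 transition(s) survive guard evaluation.
depth 0: {0}
depth 1: {3}  total {0,3}
depth 2: {4}  total {0,3,4}
depth 3: {1}  total {0,1,3,4}
R = {0,1,3,4}
witness 4: a·tau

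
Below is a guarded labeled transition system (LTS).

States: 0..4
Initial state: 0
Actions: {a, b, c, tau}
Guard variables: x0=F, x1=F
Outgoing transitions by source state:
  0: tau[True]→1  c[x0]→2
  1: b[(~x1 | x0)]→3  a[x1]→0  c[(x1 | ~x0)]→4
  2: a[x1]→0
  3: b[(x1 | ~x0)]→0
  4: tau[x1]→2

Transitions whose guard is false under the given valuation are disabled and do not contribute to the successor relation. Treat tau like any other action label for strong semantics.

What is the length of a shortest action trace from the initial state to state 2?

Answer: UNREACHABLE

Analysis:
BFS to 2:
  Layer 0: {0}
  Layer 1: {1}
  Layer 2: {3,4}
2 never appears.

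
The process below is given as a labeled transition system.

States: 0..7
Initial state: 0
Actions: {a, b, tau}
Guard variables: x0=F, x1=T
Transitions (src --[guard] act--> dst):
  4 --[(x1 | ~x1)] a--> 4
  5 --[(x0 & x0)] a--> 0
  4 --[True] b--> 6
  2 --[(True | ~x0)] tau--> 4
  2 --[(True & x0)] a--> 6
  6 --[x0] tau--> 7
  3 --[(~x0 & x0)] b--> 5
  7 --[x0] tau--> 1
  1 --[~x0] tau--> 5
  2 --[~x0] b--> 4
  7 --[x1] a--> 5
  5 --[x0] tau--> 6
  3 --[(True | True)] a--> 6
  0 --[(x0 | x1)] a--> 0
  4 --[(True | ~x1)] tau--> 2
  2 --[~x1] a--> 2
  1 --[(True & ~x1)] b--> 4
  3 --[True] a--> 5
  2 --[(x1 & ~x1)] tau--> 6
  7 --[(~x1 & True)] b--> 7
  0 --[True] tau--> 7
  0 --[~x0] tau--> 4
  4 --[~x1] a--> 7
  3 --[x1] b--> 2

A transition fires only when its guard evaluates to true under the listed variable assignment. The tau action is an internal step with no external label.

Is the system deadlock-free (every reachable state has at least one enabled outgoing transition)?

Reach set: {0,2,4,5,6,7}
  0: a→0  tau→4  tau→7  [deg 3]
  2: b→4  tau→4  [deg 2]
  4: a→4  b→6  tau→2  [deg 3]
  5: ∅  [STUCK]
  6: ∅  [STUCK]
  7: a→5  [deg 1]
witness 5: tau·a

Answer: DEADLOCK at state 5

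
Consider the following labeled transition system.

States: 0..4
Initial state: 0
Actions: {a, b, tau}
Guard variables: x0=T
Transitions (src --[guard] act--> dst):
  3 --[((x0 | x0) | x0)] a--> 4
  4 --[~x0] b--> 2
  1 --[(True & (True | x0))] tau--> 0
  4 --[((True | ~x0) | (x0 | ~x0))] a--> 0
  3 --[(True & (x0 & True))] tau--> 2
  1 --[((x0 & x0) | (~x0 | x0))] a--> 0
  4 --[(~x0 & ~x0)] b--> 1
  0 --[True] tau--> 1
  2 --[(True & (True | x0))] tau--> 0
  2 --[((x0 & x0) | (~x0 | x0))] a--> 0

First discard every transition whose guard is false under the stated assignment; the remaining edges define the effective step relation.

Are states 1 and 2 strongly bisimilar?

Compute ~ classes (split until stable):
  P[0] = {{0,1,2,3,4}}
  P[1] = {{0},{1,2,3},{4}}
  P[2] = {{0},{1,2},{3},{4}}
stable after 3 split(s): 4 block(s)
1∈{1,2}, 2∈{1,2}

Answer: BISIMILAR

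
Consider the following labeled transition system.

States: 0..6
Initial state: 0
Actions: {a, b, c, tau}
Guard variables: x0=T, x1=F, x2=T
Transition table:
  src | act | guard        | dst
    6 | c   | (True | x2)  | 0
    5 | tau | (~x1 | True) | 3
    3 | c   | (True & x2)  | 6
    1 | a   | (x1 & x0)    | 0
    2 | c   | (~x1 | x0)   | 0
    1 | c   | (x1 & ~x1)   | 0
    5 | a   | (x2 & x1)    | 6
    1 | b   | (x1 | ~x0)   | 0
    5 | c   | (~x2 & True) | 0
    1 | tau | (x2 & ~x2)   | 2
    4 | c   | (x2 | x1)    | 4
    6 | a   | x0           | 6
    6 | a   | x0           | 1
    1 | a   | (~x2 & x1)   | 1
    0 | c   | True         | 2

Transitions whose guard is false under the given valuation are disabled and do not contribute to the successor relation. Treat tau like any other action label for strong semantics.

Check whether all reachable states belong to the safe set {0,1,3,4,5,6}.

Answer: INVARIANT VIOLATED at state 2

Trace:
Allowed set {0,1,3,4,5,6}
R = {0,2}
  0: ok
  2: outside
witness against invariant: c → 2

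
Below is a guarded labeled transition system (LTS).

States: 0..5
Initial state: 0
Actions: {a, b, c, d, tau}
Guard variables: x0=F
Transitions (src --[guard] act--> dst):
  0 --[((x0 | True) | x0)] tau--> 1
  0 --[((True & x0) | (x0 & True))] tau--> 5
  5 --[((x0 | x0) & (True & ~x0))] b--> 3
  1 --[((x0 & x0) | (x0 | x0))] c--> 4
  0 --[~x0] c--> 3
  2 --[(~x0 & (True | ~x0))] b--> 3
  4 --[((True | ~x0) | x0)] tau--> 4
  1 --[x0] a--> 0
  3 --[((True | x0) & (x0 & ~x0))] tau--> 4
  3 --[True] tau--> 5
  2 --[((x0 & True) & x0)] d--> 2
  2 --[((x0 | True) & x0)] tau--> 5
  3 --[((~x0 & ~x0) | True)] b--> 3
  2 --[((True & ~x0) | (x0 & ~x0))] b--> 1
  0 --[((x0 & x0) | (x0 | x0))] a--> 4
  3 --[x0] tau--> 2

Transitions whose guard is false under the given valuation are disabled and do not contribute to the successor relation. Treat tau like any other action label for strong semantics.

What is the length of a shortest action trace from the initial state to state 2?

Breadth-first toward 2:
  L0 = {0}
  L1 = {1,3}
  L2 = {5}
2 never appears.

Answer: UNREACHABLE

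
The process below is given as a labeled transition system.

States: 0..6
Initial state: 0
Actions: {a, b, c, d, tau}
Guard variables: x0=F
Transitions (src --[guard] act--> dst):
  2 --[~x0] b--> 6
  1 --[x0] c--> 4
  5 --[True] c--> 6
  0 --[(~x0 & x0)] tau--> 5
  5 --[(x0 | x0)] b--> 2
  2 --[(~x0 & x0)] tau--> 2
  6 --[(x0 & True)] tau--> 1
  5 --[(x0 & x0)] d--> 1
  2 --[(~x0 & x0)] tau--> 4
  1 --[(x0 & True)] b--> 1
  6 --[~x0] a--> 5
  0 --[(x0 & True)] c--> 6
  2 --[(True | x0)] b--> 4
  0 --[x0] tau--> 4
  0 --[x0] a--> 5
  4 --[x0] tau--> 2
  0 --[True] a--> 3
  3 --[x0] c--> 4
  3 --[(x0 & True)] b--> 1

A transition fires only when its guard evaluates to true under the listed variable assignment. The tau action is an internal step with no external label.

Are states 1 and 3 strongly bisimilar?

Compute ~ classes (split until stable):
  π0 = {{0,1,2,3,4,5,6}}
  π1 = {{0,6},{1,3,4},{2},{5}}
  π2 = {{0},{1,3,4},{2},{5},{6}}
5 equivalence class(es) (converged in 3)
class of 1: {1,3,4}; class of 3: {1,3,4}

Answer: BISIMILAR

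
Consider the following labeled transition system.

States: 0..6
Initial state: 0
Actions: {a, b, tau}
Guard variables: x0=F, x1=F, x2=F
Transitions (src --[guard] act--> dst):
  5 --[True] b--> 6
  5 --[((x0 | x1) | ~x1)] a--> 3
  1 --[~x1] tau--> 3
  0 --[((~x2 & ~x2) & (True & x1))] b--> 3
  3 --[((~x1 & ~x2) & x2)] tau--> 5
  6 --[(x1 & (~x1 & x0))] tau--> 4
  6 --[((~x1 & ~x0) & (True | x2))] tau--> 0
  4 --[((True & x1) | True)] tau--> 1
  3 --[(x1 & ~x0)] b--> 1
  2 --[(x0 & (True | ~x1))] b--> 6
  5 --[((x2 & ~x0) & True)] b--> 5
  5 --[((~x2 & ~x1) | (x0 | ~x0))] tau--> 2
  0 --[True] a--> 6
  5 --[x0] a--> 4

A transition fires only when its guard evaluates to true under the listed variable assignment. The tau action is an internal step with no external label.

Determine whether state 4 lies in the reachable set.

After dropping false guards: 7 live edges.
depth 0: {0}
depth 1: {6}  now seen {0,6}
Reach set: {0,6}

Answer: UNREACHABLE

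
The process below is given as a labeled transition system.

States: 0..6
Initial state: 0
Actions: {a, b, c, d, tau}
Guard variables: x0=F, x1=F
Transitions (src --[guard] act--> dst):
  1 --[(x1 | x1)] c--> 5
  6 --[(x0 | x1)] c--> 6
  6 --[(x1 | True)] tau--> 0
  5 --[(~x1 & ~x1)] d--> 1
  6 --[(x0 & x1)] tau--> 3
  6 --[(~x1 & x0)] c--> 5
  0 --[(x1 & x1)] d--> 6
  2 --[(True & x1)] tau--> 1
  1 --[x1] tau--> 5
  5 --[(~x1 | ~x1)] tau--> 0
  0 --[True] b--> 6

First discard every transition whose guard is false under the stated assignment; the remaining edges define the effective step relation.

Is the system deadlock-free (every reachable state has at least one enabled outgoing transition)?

Answer: DEADLOCK-FREE

Working:
Reachable = {0,6}
  0: b→6  [1 out]
  6: tau→0  [1 out]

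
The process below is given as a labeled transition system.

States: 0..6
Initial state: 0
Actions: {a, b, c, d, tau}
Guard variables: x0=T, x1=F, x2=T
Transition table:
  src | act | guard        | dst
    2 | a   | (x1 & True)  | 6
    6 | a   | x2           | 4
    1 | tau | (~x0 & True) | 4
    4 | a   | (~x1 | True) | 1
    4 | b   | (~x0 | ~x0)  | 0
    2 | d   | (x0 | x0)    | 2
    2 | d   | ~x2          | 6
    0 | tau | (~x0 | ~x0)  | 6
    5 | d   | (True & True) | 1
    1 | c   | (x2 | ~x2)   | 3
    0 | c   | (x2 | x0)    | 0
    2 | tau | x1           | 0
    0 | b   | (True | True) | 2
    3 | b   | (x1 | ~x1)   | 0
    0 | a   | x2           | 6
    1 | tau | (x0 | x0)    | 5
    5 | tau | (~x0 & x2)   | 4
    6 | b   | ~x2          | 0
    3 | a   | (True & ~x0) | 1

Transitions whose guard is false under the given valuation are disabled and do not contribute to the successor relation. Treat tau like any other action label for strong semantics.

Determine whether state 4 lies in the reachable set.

Guard filter leaves 10 enabled edge(s).
Layer 0: {0}
Layer 1: {2,6}  now seen {0,2,6}
Layer 2: {4}  now seen {0,2,4,6}
Layer 3: {1}  now seen {0,1,2,4,6}
Layer 4: {3,5}  now seen {0,1,2,3,4,5,6}
R = {0,1,2,3,4,5,6}
trace reaching 4: a·a

Answer: REACHABLE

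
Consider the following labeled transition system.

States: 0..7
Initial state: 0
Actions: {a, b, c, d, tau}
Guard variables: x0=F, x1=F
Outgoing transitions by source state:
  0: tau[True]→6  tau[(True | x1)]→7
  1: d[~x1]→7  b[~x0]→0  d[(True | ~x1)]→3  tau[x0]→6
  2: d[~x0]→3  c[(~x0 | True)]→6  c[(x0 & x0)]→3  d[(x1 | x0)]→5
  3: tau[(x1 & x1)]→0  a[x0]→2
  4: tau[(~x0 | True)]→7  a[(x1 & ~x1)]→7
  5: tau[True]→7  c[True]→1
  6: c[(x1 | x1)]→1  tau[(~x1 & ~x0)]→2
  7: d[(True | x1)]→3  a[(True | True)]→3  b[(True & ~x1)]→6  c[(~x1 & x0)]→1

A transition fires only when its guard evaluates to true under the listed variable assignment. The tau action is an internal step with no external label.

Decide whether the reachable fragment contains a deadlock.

Reachable = {0,2,3,6,7}
  0: tau→6  tau→7  [2 out]
  2: c→6  d→3  [2 out]
  3: ∅  [no exit]
  6: tau→2  [1 out]
  7: a→3  b→6  d→3  [3 out]
trace reaching 3: tau·d

Answer: DEADLOCK at state 3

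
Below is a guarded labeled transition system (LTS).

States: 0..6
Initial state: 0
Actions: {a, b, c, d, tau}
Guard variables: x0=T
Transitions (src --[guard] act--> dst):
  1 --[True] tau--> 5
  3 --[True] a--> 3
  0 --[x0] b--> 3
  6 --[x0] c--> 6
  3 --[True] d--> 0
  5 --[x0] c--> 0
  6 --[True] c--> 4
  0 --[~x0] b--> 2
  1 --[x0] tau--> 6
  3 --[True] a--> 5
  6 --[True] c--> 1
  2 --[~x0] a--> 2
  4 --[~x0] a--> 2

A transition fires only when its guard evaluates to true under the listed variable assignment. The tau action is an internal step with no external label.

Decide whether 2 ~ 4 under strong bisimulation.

Answer: BISIMILAR

Trace:
Bisimulation quotient by refinement:
  P[0] = {{0,1,2,3,4,5,6}}
  P[1] = {{0},{1},{2,4},{3},{5,6}}
  P[2] = {{0},{1},{2,4},{3},{5},{6}}
6 equivalence class(es) (converged in 3)
class of 2: {2,4}; class of 4: {2,4}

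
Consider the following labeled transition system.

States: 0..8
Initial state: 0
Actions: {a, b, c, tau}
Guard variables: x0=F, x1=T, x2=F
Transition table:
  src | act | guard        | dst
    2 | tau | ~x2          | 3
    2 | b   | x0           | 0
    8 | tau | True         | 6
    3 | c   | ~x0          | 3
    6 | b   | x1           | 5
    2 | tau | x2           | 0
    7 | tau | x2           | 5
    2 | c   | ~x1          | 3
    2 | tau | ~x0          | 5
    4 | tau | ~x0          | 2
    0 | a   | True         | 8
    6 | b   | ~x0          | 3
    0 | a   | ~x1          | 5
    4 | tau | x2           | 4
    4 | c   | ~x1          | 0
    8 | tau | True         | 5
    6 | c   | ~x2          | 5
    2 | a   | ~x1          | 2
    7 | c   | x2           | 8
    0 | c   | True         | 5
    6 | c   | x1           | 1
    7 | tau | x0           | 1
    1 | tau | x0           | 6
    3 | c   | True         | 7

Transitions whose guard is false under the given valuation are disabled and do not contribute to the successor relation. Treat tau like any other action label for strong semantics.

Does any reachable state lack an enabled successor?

Reachable = {0,1,3,5,6,7,8}
  0: a→8  c→5  [2 exit(s)]
  1: ∅  [STUCK]
  3: c→3  c→7  [2 exit(s)]
  5: ∅  [STUCK]
  6: b→3  b→5  c→1  c→5  [4 exit(s)]
  7: ∅  [STUCK]
  8: tau→5  tau→6  [2 exit(s)]
trace reaching 1: a·tau·c

Answer: DEADLOCK at state 1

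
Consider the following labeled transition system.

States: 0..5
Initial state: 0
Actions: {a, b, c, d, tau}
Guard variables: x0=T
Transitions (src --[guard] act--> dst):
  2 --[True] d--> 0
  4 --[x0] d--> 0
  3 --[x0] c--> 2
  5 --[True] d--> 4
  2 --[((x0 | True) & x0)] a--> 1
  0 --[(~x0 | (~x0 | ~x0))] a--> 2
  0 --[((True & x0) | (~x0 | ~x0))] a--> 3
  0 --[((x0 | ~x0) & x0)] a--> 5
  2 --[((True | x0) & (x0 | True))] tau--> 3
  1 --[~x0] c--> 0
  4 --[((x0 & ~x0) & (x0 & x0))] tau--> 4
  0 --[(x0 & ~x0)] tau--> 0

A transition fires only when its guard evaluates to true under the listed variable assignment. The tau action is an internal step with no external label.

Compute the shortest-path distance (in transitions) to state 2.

Breadth-first toward 2:
  Layer 0: {0}
  Layer 1: {3,5}
  Layer 2: {2,4}
2 enters at depth 2; path a·c

Answer: 2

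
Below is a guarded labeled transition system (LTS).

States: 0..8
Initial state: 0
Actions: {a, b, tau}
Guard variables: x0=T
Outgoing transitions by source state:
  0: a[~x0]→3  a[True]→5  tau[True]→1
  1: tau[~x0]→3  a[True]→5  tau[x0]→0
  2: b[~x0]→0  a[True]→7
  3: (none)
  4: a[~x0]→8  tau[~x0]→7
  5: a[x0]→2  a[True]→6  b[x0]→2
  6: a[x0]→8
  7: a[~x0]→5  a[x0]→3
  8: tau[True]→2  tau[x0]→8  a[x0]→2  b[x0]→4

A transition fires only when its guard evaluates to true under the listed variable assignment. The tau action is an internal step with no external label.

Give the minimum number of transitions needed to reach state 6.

Answer: 2

Trace:
BFS to 6:
  depth 0: {0}
  depth 1: {1,5}
  depth 2: {2,6}
depth(6)=2, e.g. a·a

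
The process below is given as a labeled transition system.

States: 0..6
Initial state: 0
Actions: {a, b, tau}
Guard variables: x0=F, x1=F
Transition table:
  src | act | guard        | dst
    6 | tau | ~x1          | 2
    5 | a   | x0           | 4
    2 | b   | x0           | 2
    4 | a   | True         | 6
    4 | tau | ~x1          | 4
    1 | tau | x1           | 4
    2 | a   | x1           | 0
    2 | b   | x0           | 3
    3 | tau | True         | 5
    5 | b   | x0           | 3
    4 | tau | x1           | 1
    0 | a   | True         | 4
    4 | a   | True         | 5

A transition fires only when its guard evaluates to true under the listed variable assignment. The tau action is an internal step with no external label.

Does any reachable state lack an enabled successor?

Answer: DEADLOCK at state 2

Analysis:
Reachable = {0,2,4,5,6}
  0: a→4  [1 out]
  2: ∅  [no exit]
  4: a→5  a→6  tau→4  [3 out]
  5: ∅  [no exit]
  6: tau→2  [1 out]
Path to 2: a·a·tau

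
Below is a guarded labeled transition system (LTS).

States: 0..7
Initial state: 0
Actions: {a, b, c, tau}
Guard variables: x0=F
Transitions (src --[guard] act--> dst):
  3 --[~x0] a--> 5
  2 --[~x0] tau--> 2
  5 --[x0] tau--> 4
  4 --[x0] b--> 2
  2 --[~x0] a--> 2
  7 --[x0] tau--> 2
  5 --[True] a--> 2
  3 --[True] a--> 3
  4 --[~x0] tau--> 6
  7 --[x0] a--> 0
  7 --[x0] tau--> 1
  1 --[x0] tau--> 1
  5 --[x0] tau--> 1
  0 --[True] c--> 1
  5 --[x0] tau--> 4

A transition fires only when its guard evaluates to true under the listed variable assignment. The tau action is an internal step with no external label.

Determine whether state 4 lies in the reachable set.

Answer: UNREACHABLE

Trace:
After dropping false guards: 7 live edges.
Layer 0: {0}
Layer 1: {1}  cumulative {0,1}
R = {0,1}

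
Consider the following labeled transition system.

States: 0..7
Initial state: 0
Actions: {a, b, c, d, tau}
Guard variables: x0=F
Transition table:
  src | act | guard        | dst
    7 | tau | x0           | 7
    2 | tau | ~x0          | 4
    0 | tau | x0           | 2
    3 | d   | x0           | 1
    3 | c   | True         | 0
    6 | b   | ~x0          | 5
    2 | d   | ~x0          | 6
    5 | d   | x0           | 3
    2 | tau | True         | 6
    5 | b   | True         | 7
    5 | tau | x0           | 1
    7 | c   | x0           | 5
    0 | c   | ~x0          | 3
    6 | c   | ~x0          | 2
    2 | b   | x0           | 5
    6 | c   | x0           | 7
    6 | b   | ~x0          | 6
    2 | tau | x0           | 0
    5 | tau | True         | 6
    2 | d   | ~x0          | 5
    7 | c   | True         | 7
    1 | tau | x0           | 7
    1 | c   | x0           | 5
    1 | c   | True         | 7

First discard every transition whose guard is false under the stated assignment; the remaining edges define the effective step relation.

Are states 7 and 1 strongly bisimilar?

Compute ~ classes (split until stable):
  P[0] = {{0,1,2,3,4,5,6,7}}
  P[1] = {{0,1,3,7},{2},{4},{5},{6}}
stable after 2 split(s): 5 block(s)
7∈{0,1,3,7}, 1∈{0,1,3,7}

Answer: BISIMILAR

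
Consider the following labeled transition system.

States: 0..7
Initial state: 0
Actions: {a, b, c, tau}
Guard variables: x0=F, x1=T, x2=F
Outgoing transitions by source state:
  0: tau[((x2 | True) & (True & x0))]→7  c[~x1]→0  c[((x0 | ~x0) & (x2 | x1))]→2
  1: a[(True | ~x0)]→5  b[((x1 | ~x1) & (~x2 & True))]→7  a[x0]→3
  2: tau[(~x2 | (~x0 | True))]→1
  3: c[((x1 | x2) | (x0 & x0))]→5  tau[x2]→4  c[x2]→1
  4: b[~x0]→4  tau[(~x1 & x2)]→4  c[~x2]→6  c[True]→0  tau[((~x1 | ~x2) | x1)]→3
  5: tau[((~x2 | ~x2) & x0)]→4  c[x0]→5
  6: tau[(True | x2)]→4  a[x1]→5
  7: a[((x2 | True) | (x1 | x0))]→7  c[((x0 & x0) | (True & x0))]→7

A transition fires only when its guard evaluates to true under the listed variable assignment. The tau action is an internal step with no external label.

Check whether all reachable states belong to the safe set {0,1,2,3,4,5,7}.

Answer: INVARIANT HOLDS

Trace:
Safe = {0,1,2,3,4,5,7}
Reachable = {0,1,2,5,7}
  0: ok
  1: ok
  2: ok
  5: ok
  7: ok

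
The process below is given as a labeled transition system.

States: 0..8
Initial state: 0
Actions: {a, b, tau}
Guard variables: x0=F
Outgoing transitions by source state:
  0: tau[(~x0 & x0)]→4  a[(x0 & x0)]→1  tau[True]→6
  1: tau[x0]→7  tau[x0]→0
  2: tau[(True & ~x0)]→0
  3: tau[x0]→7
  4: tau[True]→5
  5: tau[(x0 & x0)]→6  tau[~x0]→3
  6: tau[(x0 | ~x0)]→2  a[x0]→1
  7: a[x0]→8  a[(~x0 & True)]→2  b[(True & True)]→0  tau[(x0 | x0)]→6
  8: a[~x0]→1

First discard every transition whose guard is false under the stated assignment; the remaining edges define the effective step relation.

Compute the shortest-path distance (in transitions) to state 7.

BFS to 7:
  depth 0: {0}
  depth 1: {6}
  depth 2: {2}
7 never appears.

Answer: UNREACHABLE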